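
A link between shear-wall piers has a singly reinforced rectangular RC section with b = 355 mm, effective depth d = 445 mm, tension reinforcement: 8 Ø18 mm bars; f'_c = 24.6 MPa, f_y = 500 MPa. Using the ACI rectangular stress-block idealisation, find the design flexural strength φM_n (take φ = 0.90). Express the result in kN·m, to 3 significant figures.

A_s = 8 × 254 = 2032 mm².
T = A_s f_y = 2032 × 500 = 1016000 N = 1016 kN.
From C = T: a = T/(0.85 f'_c b) = 1016000/(0.85 × 24.6 × 355) = 136.87 mm.
M_n = T(d − a/2) = 1016 kN × (445 − 68.435) mm = 382.59 kN·m.
φM_n = 0.90 × 382.59 = 344.33 kN·m.

φM_n ≈ 344 kN·m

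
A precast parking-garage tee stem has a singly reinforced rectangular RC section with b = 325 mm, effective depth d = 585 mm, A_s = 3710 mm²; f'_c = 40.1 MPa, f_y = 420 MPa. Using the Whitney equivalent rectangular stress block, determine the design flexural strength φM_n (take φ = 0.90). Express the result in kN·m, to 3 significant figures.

φM_n ≈ 722 kN·m

T = A_s f_y = 3710 × 420 = 1558200 N = 1558.2 kN.
From C = T: a = T/(0.85 f'_c b) = 1558200/(0.85 × 40.1 × 325) = 140.66 mm.
M_n = T(d − a/2) = 1558.2 kN × (585 − 70.33) mm = 801.96 kN·m.
φM_n = 0.90 × 801.96 = 721.76 kN·m.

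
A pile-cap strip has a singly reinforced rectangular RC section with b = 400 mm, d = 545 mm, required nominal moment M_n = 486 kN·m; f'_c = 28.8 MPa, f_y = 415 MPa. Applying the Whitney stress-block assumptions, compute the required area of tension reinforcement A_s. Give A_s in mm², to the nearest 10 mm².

With M_n = 0.85 f'_c a b (d − a/2), solve the quadratic for a:
a = d − √(d² − 2M_n/(0.85 f'_c b)) = 545 − √(545² − 2 × 486×10⁶/(0.85 × 28.8 × 400)) = 100.30 mm.
A_s = 0.85 f'_c a b / f_y = 0.85 × 28.8 × 100.30 × 400 / 415 = 2366.6 mm².

A_s ≈ 2370 mm²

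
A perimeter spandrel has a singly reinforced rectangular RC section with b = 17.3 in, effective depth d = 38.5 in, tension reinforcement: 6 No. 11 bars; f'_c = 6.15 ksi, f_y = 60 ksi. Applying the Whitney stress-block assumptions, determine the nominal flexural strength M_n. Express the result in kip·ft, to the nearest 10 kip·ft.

M_n ≈ 1660 kip·ft

A_s = 6 × 1.56 = 9.36 in².
T = A_s f_y = 9.36 × 60 = 561.6 kips.
a = T/(0.85 f'_c b) = 561.6/(0.85 × 6.15 × 17.3) = 6.210 in.
M_n = T(d − a/2) = 561.6 × (38.5 − 3.105) = 19877.8 kip·in = 19877.8/12 = 1656.48 kip·ft.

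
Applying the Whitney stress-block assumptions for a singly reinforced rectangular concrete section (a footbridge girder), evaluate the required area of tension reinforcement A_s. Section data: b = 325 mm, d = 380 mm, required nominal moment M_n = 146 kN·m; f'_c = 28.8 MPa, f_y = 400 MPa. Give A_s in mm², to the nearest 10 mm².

With M_n = 0.85 f'_c a b (d − a/2), solve the quadratic for a:
a = d − √(d² − 2M_n/(0.85 f'_c b)) = 380 − √(380² − 2 × 146×10⁶/(0.85 × 28.8 × 325)) = 51.83 mm.
A_s = 0.85 f'_c a b / f_y = 0.85 × 28.8 × 51.83 × 325 / 400 = 1030.9 mm².

A_s ≈ 1030 mm²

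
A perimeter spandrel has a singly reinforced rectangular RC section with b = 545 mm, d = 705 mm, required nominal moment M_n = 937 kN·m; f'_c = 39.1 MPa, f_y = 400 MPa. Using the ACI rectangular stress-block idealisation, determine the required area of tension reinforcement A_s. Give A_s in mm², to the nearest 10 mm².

With M_n = 0.85 f'_c a b (d − a/2), solve the quadratic for a:
a = d − √(d² − 2M_n/(0.85 f'_c b)) = 705 − √(705² − 2 × 937×10⁶/(0.85 × 39.1 × 545)) = 77.65 mm.
A_s = 0.85 f'_c a b / f_y = 0.85 × 39.1 × 77.65 × 545 / 400 = 3516.2 mm².

A_s ≈ 3520 mm²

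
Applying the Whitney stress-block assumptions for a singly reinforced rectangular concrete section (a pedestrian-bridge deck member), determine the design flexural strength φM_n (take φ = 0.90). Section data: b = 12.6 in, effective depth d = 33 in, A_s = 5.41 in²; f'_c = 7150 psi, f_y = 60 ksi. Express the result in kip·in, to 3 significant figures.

φM_n ≈ 9020 kip·in

T = A_s f_y = 5.41 × 60 = 324.6 kips.
a = T/(0.85 f'_c b) = 324.6/(0.85 × 7.15 × 12.6) = 4.239 in.
M_n = T(d − a/2) = 324.6 × (33 − 2.1195) = 10023.8 kip·in.
φM_n = 0.90 × 10023.8 = 9021.4 kip·in.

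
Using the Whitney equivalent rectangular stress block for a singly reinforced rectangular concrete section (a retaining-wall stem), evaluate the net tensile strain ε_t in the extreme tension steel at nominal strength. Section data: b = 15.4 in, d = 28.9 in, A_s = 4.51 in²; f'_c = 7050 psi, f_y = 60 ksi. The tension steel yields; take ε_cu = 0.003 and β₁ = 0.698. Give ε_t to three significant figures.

ε_t ≈ 0.0176

a = A_s f_y/(0.85 f'_c b) = 2.932 in.
β₁ = 0.698, so c = a/β₁ = 2.932/0.698 = 4.201 in.
From the linear strain diagram with ε_cu = 0.003: ε_t = 0.003 (d − c)/c = 0.003 × (28.9 − 4.201)/4.201 = 0.0176.
Since ε_t ≥ 0.005, the section is tension-controlled.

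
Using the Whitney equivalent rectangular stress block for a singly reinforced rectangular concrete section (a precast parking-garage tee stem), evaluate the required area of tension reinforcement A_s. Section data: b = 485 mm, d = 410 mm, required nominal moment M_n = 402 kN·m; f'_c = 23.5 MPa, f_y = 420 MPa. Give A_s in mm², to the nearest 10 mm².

With M_n = 0.85 f'_c a b (d − a/2), solve the quadratic for a:
a = d − √(d² − 2M_n/(0.85 f'_c b)) = 410 − √(410² − 2 × 402×10⁶/(0.85 × 23.5 × 485)) = 118.26 mm.
A_s = 0.85 f'_c a b / f_y = 0.85 × 23.5 × 118.26 × 485 / 420 = 2727.8 mm².

A_s ≈ 2730 mm²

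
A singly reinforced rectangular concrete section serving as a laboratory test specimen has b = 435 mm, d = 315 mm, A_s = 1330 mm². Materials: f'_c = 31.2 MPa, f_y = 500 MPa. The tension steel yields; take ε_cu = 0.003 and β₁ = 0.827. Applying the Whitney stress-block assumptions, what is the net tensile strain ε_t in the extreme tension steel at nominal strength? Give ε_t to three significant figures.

ε_t ≈ 0.0106

a = A_s f_y/(0.85 f'_c b) = 57.64 mm.
β₁ = 0.827, so c = a/β₁ = 57.64/0.827 = 69.70 mm.
From the linear strain diagram with ε_cu = 0.003: ε_t = 0.003 (d − c)/c = 0.003 × (315 − 69.70)/69.70 = 0.0106.
Since ε_t ≥ 0.005, the section is tension-controlled.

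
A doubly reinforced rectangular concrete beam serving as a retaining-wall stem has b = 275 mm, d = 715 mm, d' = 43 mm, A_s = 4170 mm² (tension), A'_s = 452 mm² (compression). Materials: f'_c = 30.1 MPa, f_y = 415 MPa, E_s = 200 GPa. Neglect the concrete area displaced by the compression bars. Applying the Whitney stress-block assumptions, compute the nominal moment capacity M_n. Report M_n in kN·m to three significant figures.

M_n ≈ 1060 kN·m

Assume both tension and compression steel yield.
Net tension couple steel: A_s − A'_s = 3718 mm².
a = (A_s − A'_s) f_y / (0.85 f'_c b) = 1542970/(0.85 × 30.1 × 275) = 219.30 mm.
c = a/β₁ = 219.30/0.835 = 262.63 mm; ε'_s = 0.003(c − d')/c = 0.0025 ≥ f_y/E_s = 0.0021, so compression steel does yield.
M_n = (A_s − A'_s) f_y (d − a/2) + A'_s f_y (d − d') = [1542970 × (715 − 109.65) + 187580 × (715 − 43)] × 10⁻⁶ = 934.04 + 126.05 = 1060.09 kN·m.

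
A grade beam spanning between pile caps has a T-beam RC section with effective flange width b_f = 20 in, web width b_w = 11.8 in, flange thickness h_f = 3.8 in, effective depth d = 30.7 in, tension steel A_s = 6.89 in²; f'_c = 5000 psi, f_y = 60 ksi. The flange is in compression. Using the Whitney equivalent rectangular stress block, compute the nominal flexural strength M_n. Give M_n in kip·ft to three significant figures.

Tension: T = A_s f_y = 6.89 × 60 = 413.4 kips.
Try a within the flange: a = T/(0.85 f'_c b_f) = 413.4/(0.85 × 5 × 20) = 4.864 in.
a = 4.864 > h_f = 3.8 in: the block extends into the web. Split into flange-overhang and web parts.
C_f = 0.85 f'_c (b_f − b_w) h_f = 0.85 × 5 × (20 − 11.8) × 3.8 = 132.4 kips.
Remaining web compression depth: a_w = (T − C_f)/(0.85 f'_c b_w) = (413.4 − 132.4)/(0.85 × 5 × 11.8) = 5.603 in.
M_n = C_f(d − h_f/2) + (T − C_f)(d − a_w/2) = 132.4 × (30.7 − 1.9) + 281 × (30.7 − 2.8015) = 3813.1 + 7839.5 = 11652.6 kip·in.
M_n = 11652.6/12 = 971.05 kip·ft.

M_n ≈ 971 kip·ft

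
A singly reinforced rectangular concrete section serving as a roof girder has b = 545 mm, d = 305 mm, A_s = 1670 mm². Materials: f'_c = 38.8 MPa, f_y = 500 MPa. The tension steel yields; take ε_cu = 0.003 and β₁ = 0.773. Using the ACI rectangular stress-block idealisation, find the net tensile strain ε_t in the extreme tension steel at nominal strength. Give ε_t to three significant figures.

ε_t ≈ 0.0122

a = A_s f_y/(0.85 f'_c b) = 46.46 mm.
β₁ = 0.773, so c = a/β₁ = 46.46/0.773 = 60.10 mm.
From the linear strain diagram with ε_cu = 0.003: ε_t = 0.003 (d − c)/c = 0.003 × (305 − 60.10)/60.10 = 0.0122.
Since ε_t ≥ 0.005, the section is tension-controlled.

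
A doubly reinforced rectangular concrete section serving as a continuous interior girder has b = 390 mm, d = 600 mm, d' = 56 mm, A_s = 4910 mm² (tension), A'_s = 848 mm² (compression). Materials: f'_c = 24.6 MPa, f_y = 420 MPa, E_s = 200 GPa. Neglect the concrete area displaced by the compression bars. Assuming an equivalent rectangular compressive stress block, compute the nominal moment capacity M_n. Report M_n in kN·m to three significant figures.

Assume both tension and compression steel yield.
Net tension couple steel: A_s − A'_s = 4062 mm².
a = (A_s − A'_s) f_y / (0.85 f'_c b) = 1706040/(0.85 × 24.6 × 390) = 209.20 mm.
c = a/β₁ = 209.20/0.85 = 246.12 mm; ε'_s = 0.003(c − d')/c = 0.0023 ≥ f_y/E_s = 0.0021, so compression steel does yield.
M_n = (A_s − A'_s) f_y (d − a/2) + A'_s f_y (d − d') = [1706040 × (600 − 104.6) + 356160 × (600 − 56)] × 10⁻⁶ = 845.17 + 193.75 = 1038.92 kN·m.

M_n ≈ 1040 kN·m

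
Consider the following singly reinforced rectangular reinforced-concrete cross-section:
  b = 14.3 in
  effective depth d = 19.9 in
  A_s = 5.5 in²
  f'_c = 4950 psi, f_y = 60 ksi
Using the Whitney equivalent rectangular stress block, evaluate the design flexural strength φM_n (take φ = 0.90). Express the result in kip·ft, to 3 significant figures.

T = A_s f_y = 5.5 × 60 = 330 kips.
a = T/(0.85 f'_c b) = 330/(0.85 × 4.95 × 14.3) = 5.485 in.
M_n = T(d − a/2) = 330 × (19.9 − 2.7425) = 5662.0 kip·in = 5662.0/12 = 471.83 kip·ft.
φM_n = 0.90 × 471.83 = 424.65 kip·ft.

φM_n ≈ 425 kip·ft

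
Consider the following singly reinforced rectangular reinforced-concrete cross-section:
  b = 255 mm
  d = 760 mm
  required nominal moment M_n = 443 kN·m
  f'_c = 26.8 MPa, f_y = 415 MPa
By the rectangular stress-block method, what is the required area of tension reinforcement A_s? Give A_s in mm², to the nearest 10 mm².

With M_n = 0.85 f'_c a b (d − a/2), solve the quadratic for a:
a = d − √(d² − 2M_n/(0.85 f'_c b)) = 760 − √(760² − 2 × 443×10⁶/(0.85 × 26.8 × 255)) = 108.02 mm.
A_s = 0.85 f'_c a b / f_y = 0.85 × 26.8 × 108.02 × 255 / 415 = 1512.0 mm².

A_s ≈ 1510 mm²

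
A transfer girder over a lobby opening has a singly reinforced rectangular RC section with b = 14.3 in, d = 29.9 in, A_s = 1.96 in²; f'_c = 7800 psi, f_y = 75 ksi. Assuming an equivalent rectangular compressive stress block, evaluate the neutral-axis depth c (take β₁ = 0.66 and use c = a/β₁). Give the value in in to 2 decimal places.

T = A_s f_y = 1.96 × 75 = 147 kips.
a = T/(0.85 f'_c b) = 147/(0.85 × 7.8 × 14.3) = 1.5505 in.
With β₁ = 0.66, c = a/β₁ = 1.5505/0.66 = 2.35 in.

c ≈ 2.35 in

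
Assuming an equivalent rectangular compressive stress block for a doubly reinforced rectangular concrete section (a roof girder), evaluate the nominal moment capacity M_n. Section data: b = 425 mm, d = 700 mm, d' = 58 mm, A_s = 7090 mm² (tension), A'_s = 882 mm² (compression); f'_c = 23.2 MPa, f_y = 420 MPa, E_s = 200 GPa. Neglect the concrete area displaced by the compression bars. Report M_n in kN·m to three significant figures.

M_n ≈ 1660 kN·m

Assume both tension and compression steel yield.
Net tension couple steel: A_s − A'_s = 6208 mm².
a = (A_s − A'_s) f_y / (0.85 f'_c b) = 2607360/(0.85 × 23.2 × 425) = 311.10 mm.
c = a/β₁ = 311.10/0.85 = 366.00 mm; ε'_s = 0.003(c − d')/c = 0.0025 ≥ f_y/E_s = 0.0021, so compression steel does yield.
M_n = (A_s − A'_s) f_y (d − a/2) + A'_s f_y (d − d') = [2607360 × (700 − 155.55) + 370440 × (700 − 58)] × 10⁻⁶ = 1419.58 + 237.82 = 1657.40 kN·m.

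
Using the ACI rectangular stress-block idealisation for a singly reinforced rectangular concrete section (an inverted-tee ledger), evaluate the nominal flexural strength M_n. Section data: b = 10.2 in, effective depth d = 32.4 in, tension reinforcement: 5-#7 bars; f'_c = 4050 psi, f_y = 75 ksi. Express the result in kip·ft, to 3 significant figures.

M_n ≈ 547 kip·ft

A_s = 5 × 0.6 = 3 in².
T = A_s f_y = 3 × 75 = 225 kips.
a = T/(0.85 f'_c b) = 225/(0.85 × 4.05 × 10.2) = 6.408 in.
M_n = T(d − a/2) = 225 × (32.4 − 3.204) = 6569.1 kip·in = 6569.1/12 = 547.43 kip·ft.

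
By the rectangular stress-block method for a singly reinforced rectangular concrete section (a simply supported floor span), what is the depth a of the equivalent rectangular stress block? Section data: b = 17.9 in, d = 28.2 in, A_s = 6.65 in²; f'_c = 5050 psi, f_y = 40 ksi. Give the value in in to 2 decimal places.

T = A_s f_y = 6.65 × 40 = 266 kips.
a = T/(0.85 f'_c b) = 266/(0.85 × 5.05 × 17.9) = 3.46 in.

a ≈ 3.46 in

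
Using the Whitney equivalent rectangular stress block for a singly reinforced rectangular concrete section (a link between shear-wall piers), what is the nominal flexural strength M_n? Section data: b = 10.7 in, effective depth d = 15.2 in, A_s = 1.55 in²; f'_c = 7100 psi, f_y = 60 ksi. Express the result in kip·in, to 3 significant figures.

T = A_s f_y = 1.55 × 60 = 93 kips.
a = T/(0.85 f'_c b) = 93/(0.85 × 7.1 × 10.7) = 1.440 in.
M_n = T(d − a/2) = 93 × (15.2 − 0.72) = 1346.6 kip·in.

M_n ≈ 1350 kip·in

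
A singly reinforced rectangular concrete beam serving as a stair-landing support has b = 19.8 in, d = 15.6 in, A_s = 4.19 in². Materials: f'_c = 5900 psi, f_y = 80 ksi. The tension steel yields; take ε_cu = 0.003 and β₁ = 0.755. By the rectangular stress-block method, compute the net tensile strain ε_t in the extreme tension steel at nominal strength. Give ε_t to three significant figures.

ε_t ≈ 0.00747

a = A_s f_y/(0.85 f'_c b) = 3.376 in.
β₁ = 0.755, so c = a/β₁ = 3.376/0.755 = 4.472 in.
From the linear strain diagram with ε_cu = 0.003: ε_t = 0.003 (d − c)/c = 0.003 × (15.6 − 4.472)/4.472 = 0.00747.
Since ε_t ≥ 0.005, the section is tension-controlled.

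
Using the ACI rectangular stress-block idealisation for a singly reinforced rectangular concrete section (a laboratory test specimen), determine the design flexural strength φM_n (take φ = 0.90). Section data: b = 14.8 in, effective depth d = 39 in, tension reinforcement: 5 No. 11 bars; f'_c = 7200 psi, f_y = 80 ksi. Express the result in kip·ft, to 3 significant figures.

φM_n ≈ 1660 kip·ft

A_s = 5 × 1.56 = 7.8 in².
T = A_s f_y = 7.8 × 80 = 624 kips.
a = T/(0.85 f'_c b) = 624/(0.85 × 7.2 × 14.8) = 6.889 in.
M_n = T(d − a/2) = 624 × (39 − 3.4445) = 22186.6 kip·in = 22186.6/12 = 1848.88 kip·ft.
φM_n = 0.90 × 1848.88 = 1663.99 kip·ft.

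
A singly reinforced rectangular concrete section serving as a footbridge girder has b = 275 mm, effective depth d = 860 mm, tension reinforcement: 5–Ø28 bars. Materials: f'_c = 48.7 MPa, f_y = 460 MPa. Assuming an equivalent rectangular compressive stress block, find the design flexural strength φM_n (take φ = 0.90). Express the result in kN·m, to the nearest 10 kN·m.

A_s = 5 × 616 = 3080 mm².
T = A_s f_y = 3080 × 460 = 1416800 N = 1416.8 kN.
From C = T: a = T/(0.85 f'_c b) = 1416800/(0.85 × 48.7 × 275) = 124.46 mm.
M_n = T(d − a/2) = 1416.8 kN × (860 − 62.23) mm = 1130.28 kN·m.
φM_n = 0.90 × 1130.28 = 1017.25 kN·m.

φM_n ≈ 1020 kN·m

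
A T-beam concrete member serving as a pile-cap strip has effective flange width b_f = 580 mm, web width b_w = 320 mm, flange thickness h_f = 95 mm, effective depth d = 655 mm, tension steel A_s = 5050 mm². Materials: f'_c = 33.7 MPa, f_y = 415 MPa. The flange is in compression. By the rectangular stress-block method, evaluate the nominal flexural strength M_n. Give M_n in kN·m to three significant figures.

M_n ≈ 1230 kN·m

Tension: T = A_s f_y = 5050 × 415 = 2095750 N.
Try a within the flange: a = T/(0.85 f'_c b_f) = 2095750/(0.85 × 33.7 × 580) = 126.14 mm.
a = 126.14 > h_f = 95 mm: the block extends into the web. Split into flange-overhang and web parts.
C_f = 0.85 f'_c (b_f − b_w) h_f = 0.85 × 33.7 × (580 − 320) × 95 = 707532 N.
Remaining web compression depth: a_w = (T − C_f)/(0.85 f'_c b_w) = (2095750 − 707532)/(0.85 × 33.7 × 320) = 151.45 mm.
M_n = C_f(d − h_f/2) + (T − C_f)(d − a_w/2) = 707532 × (655 − 47.5) + 1388218 × (655 − 75.725) = 429.83 + 804.16 = 1233.99 × 10⁶ N·mm.
M_n = 1233.99 kN·m.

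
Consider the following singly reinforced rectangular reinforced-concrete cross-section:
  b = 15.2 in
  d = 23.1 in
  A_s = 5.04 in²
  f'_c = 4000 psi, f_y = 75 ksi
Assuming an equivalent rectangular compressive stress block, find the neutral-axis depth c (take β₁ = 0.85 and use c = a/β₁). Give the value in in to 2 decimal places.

c ≈ 8.60 in

T = A_s f_y = 5.04 × 75 = 378 kips.
a = T/(0.85 f'_c b) = 378/(0.85 × 4 × 15.2) = 7.3142 in.
With β₁ = 0.85, c = a/β₁ = 7.3142/0.85 = 8.60 in.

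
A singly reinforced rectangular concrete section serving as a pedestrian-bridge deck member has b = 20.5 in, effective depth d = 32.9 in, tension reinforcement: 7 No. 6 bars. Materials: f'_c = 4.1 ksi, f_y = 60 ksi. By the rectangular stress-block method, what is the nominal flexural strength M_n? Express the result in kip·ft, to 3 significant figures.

A_s = 7 × 0.44 = 3.08 in².
T = A_s f_y = 3.08 × 60 = 184.8 kips.
a = T/(0.85 f'_c b) = 184.8/(0.85 × 4.1 × 20.5) = 2.587 in.
M_n = T(d − a/2) = 184.8 × (32.9 − 1.2935) = 5840.9 kip·in = 5840.9/12 = 486.74 kip·ft.

M_n ≈ 487 kip·ft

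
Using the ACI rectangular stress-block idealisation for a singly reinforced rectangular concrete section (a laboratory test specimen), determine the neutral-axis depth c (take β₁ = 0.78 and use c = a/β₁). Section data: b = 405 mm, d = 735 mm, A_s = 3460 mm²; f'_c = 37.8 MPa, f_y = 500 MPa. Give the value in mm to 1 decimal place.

T = A_s f_y = 3460 × 500 = 1730000 N = 1730 kN.
Setting C = 0.85 f'_c a b equal to T: a = 1730000/(0.85 × 37.8 × 405) = 132.948 mm.
With β₁ = 0.78, c = a/β₁ = 132.948/0.78 = 170.4 mm.

c ≈ 170.4 mm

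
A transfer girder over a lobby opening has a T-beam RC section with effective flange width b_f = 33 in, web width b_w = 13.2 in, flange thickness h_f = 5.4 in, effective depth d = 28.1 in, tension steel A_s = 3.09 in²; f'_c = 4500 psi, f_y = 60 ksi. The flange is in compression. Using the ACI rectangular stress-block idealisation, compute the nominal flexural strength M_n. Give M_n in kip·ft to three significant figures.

Tension: T = A_s f_y = 3.09 × 60 = 185.4 kips.
Try a within the flange: a = T/(0.85 f'_c b_f) = 185.4/(0.85 × 4.5 × 33) = 1.469 in.
Since a = 1.469 ≤ h_f = 5.4 in, the stress block lies entirely in the flange; analyse as a rectangular beam of width b_f.
M_n = T(d − a/2) = 185.4 × (28.1 − 0.7345) = 5073.6 kip·in.
M_n = 5073.6/12 = 422.80 kip·ft.

M_n ≈ 423 kip·ft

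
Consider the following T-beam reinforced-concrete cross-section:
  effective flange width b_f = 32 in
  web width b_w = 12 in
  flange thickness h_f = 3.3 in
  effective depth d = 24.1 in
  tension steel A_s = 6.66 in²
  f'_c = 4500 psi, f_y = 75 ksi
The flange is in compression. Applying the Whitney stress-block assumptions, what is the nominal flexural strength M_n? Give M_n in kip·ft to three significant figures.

Tension: T = A_s f_y = 6.66 × 75 = 499.5 kips.
Try a within the flange: a = T/(0.85 f'_c b_f) = 499.5/(0.85 × 4.5 × 32) = 4.081 in.
a = 4.081 > h_f = 3.3 in: the block extends into the web. Split into flange-overhang and web parts.
C_f = 0.85 f'_c (b_f − b_w) h_f = 0.85 × 4.5 × (32 − 12) × 3.3 = 252.5 kips.
Remaining web compression depth: a_w = (T − C_f)/(0.85 f'_c b_w) = (499.5 − 252.5)/(0.85 × 4.5 × 12) = 5.381 in.
M_n = C_f(d − h_f/2) + (T − C_f)(d − a_w/2) = 252.5 × (24.1 − 1.65) + 247 × (24.1 − 2.6905) = 5668.6 + 5288.1 = 10956.7 kip·in.
M_n = 10956.7/12 = 913.06 kip·ft.

M_n ≈ 913 kip·ft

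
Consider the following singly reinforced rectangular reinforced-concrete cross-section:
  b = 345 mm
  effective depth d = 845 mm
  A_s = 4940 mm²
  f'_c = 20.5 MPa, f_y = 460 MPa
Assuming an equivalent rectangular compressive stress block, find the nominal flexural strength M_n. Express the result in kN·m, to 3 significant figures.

M_n ≈ 1490 kN·m

T = A_s f_y = 4940 × 460 = 2272400 N = 2272.4 kN.
From C = T: a = T/(0.85 f'_c b) = 2272400/(0.85 × 20.5 × 345) = 378.00 mm.
M_n = T(d − a/2) = 2272.4 kN × (845 − 189) mm = 1490.69 kN·m.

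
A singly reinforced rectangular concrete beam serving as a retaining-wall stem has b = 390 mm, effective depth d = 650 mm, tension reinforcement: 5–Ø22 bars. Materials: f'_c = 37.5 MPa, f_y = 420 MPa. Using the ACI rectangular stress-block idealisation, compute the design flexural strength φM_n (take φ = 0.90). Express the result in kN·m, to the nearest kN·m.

A_s = 5 × 380 = 1900 mm².
T = A_s f_y = 1900 × 420 = 798000 N = 798 kN.
From C = T: a = T/(0.85 f'_c b) = 798000/(0.85 × 37.5 × 390) = 64.19 mm.
M_n = T(d − a/2) = 798 kN × (650 − 32.095) mm = 493.09 kN·m.
φM_n = 0.90 × 493.09 = 443.78 kN·m.

φM_n ≈ 444 kN·m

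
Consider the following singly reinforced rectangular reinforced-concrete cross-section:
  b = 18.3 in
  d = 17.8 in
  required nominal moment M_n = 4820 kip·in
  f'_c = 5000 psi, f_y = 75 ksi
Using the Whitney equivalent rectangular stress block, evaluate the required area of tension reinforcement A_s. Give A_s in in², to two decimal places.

From M_n = 0.85 f'_c a b (d − a/2):
a = d − √(d² − 2M_n/(0.85 f'_c b)) = 17.8 − √(17.8² − 2 × 4820/(0.85 × 5 × 18.3)) = 3.911 in.
A_s = 0.85 f'_c a b / f_y = 0.85 × 5 × 3.911 × 18.3 / 75 = 4.056 in².

A_s ≈ 4.06 in²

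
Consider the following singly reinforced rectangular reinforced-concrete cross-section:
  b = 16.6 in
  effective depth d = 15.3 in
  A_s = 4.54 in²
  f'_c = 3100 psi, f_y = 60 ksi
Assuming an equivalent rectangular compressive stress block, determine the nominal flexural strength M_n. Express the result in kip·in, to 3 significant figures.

M_n ≈ 3320 kip·in

T = A_s f_y = 4.54 × 60 = 272.4 kips.
a = T/(0.85 f'_c b) = 272.4/(0.85 × 3.1 × 16.6) = 6.228 in.
M_n = T(d − a/2) = 272.4 × (15.3 − 3.114) = 3319.5 kip·in.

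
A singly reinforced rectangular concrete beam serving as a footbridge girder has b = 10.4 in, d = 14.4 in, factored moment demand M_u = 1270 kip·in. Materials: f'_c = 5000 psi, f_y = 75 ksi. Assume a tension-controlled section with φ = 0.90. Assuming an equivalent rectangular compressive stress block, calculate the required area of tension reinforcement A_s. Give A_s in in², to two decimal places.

A_s ≈ 1.43 in²

M_n = M_u/φ = 1270/0.90 = 1411.11 kip·in.
From M_n = 0.85 f'_c a b (d − a/2):
a = d − √(d² − 2M_n/(0.85 f'_c b)) = 14.4 − √(14.4² − 2 × 1411.11/(0.85 × 5 × 10.4)) = 2.420 in.
A_s = 0.85 f'_c a b / f_y = 0.85 × 5 × 2.420 × 10.4 / 75 = 1.426 in².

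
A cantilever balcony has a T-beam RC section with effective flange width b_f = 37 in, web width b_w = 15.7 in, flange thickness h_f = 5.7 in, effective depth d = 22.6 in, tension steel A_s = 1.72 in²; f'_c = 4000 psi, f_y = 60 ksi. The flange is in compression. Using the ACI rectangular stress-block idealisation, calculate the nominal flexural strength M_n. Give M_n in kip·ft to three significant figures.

M_n ≈ 191 kip·ft

Tension: T = A_s f_y = 1.72 × 60 = 103.2 kips.
Try a within the flange: a = T/(0.85 f'_c b_f) = 103.2/(0.85 × 4 × 37) = 0.820 in.
Since a = 0.820 ≤ h_f = 5.7 in, the stress block lies entirely in the flange; analyse as a rectangular beam of width b_f.
M_n = T(d − a/2) = 103.2 × (22.6 − 0.41) = 2290.0 kip·in.
M_n = 2290.0/12 = 190.83 kip·ft.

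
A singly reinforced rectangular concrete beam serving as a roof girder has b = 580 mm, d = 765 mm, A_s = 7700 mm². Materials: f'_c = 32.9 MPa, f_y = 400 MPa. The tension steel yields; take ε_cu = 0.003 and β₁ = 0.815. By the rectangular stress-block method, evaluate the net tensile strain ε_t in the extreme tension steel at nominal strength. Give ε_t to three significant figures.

a = A_s f_y/(0.85 f'_c b) = 189.89 mm.
β₁ = 0.815, so c = a/β₁ = 189.89/0.815 = 232.99 mm.
From the linear strain diagram with ε_cu = 0.003: ε_t = 0.003 (d − c)/c = 0.003 × (765 − 232.99)/232.99 = 0.00685.
Since ε_t ≥ 0.005, the section is tension-controlled.

ε_t ≈ 0.00685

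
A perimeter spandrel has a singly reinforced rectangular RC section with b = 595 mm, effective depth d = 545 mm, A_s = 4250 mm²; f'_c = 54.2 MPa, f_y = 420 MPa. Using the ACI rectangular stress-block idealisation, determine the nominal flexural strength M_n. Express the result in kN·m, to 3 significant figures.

T = A_s f_y = 4250 × 420 = 1785000 N = 1785 kN.
From C = T: a = T/(0.85 f'_c b) = 1785000/(0.85 × 54.2 × 595) = 65.12 mm.
M_n = T(d − a/2) = 1785 kN × (545 − 32.56) mm = 914.71 kN·m.

M_n ≈ 915 kN·m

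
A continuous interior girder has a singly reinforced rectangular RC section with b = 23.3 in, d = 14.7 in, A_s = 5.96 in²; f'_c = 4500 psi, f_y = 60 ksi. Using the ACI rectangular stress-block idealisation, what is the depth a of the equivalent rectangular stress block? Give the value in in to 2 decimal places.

T = A_s f_y = 5.96 × 60 = 357.6 kips.
a = T/(0.85 f'_c b) = 357.6/(0.85 × 4.5 × 23.3) = 4.01 in.

a ≈ 4.01 in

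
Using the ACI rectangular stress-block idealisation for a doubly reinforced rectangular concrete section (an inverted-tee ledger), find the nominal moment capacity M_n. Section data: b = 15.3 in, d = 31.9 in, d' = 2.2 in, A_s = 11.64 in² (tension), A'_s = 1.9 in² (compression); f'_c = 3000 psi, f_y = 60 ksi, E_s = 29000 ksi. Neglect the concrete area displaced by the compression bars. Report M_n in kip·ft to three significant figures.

Assume both steels yield.
a = (A_s − A'_s) f_y/(0.85 f'_c b) = (11.64 − 1.9) × 60/(0.85 × 3 × 15.3) = 14.979 in.
c = a/β₁ = 14.979/0.85 = 17.622 in; ε'_s = 0.003(c − d')/c = 0.0026 ≥ ε_y = 0.0021, so the compression steel yields.
M_n = (A_s − A'_s) f_y (d − a/2) + A'_s f_y (d − d') = 584.4 × (31.9 − 7.4895) + 114 × (31.9 − 2.2) = 14265.5 + 3385.8 = 17651.3 kip·in = 17651.3/12 = 1470.94 kip·ft.

M_n ≈ 1470 kip·ft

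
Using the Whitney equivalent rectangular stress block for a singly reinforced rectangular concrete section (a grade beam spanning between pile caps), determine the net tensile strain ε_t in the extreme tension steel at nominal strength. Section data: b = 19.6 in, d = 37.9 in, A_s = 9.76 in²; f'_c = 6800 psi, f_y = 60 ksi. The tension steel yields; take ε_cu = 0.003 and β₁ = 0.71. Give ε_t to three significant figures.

ε_t ≈ 0.0126

a = A_s f_y/(0.85 f'_c b) = 5.169 in.
β₁ = 0.71, so c = a/β₁ = 5.169/0.71 = 7.280 in.
From the linear strain diagram with ε_cu = 0.003: ε_t = 0.003 (d − c)/c = 0.003 × (37.9 − 7.280)/7.280 = 0.0126.
Since ε_t ≥ 0.005, the section is tension-controlled.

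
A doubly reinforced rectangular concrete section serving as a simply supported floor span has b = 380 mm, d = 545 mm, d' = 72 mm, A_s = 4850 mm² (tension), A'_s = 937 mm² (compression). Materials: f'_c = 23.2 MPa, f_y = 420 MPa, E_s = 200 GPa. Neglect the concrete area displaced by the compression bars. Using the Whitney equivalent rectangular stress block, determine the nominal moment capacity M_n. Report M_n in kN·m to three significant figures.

M_n ≈ 902 kN·m

Assume both tension and compression steel yield.
Net tension couple steel: A_s − A'_s = 3913 mm².
a = (A_s − A'_s) f_y / (0.85 f'_c b) = 1643460/(0.85 × 23.2 × 380) = 219.32 mm.
c = a/β₁ = 219.32/0.85 = 258.02 mm; ε'_s = 0.003(c − d')/c = 0.0022 ≥ f_y/E_s = 0.0021, so compression steel does yield.
M_n = (A_s − A'_s) f_y (d − a/2) + A'_s f_y (d − d') = [1643460 × (545 − 109.66) + 393540 × (545 − 72)] × 10⁻⁶ = 715.46 + 186.14 = 901.60 kN·m.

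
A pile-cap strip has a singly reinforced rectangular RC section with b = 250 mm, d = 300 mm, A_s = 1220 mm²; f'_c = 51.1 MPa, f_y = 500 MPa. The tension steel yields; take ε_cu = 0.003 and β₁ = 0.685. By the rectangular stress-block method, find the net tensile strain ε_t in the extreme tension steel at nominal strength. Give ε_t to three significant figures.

a = A_s f_y/(0.85 f'_c b) = 56.18 mm.
β₁ = 0.685, so c = a/β₁ = 56.18/0.685 = 82.01 mm.
From the linear strain diagram with ε_cu = 0.003: ε_t = 0.003 (d − c)/c = 0.003 × (300 − 82.01)/82.01 = 0.00797.
Since ε_t ≥ 0.005, the section is tension-controlled.

ε_t ≈ 0.00797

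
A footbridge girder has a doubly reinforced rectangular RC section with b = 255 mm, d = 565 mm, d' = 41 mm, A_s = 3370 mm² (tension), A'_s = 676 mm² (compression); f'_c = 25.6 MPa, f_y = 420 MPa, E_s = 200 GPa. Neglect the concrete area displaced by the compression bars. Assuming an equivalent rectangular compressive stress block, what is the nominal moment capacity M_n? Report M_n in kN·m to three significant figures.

Assume both tension and compression steel yield.
Net tension couple steel: A_s − A'_s = 2694 mm².
a = (A_s − A'_s) f_y / (0.85 f'_c b) = 1131480/(0.85 × 25.6 × 255) = 203.91 mm.
c = a/β₁ = 203.91/0.85 = 239.89 mm; ε'_s = 0.003(c − d')/c = 0.0025 ≥ f_y/E_s = 0.0021, so compression steel does yield.
M_n = (A_s − A'_s) f_y (d − a/2) + A'_s f_y (d − d') = [1131480 × (565 − 101.955) + 283920 × (565 − 41)] × 10⁻⁶ = 523.93 + 148.77 = 672.70 kN·m.

M_n ≈ 673 kN·m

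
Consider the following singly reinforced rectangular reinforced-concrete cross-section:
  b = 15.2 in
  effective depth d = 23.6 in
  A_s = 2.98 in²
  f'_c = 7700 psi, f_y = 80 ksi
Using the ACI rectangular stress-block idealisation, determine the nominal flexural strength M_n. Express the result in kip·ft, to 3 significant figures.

M_n ≈ 445 kip·ft

T = A_s f_y = 2.98 × 80 = 238.4 kips.
a = T/(0.85 f'_c b) = 238.4/(0.85 × 7.7 × 15.2) = 2.396 in.
M_n = T(d − a/2) = 238.4 × (23.6 − 1.198) = 5340.6 kip·in = 5340.6/12 = 445.05 kip·ft.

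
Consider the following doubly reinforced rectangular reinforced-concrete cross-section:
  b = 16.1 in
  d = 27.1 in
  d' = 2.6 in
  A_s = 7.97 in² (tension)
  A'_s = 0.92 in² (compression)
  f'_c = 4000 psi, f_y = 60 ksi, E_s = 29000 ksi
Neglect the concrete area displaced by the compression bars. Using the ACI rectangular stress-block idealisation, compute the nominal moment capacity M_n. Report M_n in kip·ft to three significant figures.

M_n ≈ 932 kip·ft

Assume both steels yield.
a = (A_s − A'_s) f_y/(0.85 f'_c b) = (7.97 − 0.92) × 60/(0.85 × 4 × 16.1) = 7.727 in.
c = a/β₁ = 7.727/0.85 = 9.091 in; ε'_s = 0.003(c − d')/c = 0.0021 ≥ ε_y = 0.0021, so the compression steel yields.
M_n = (A_s − A'_s) f_y (d − a/2) + A'_s f_y (d − d') = 423 × (27.1 − 3.8635) + 55.2 × (27.1 − 2.6) = 9829.0 + 1352.4 = 11181.4 kip·in = 11181.4/12 = 931.78 kip·ft.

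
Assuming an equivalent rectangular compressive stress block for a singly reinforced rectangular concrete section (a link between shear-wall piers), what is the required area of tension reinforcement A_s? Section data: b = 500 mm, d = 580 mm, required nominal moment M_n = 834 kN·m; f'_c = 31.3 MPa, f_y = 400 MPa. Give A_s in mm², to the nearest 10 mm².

With M_n = 0.85 f'_c a b (d − a/2), solve the quadratic for a:
a = d − √(d² − 2M_n/(0.85 f'_c b)) = 580 − √(580² − 2 × 834×10⁶/(0.85 × 31.3 × 500)) = 120.64 mm.
A_s = 0.85 f'_c a b / f_y = 0.85 × 31.3 × 120.64 × 500 / 400 = 4012.0 mm².

A_s ≈ 4010 mm²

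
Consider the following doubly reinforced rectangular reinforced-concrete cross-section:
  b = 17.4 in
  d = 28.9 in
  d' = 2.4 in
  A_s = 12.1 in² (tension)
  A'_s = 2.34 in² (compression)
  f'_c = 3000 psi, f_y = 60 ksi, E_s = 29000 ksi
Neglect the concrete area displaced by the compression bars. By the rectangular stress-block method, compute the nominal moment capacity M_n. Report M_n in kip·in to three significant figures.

M_n ≈ 16800 kip·in

Assume both steels yield.
a = (A_s − A'_s) f_y/(0.85 f'_c b) = (12.1 − 2.34) × 60/(0.85 × 3 × 17.4) = 13.198 in.
c = a/β₁ = 13.198/0.85 = 15.527 in; ε'_s = 0.003(c − d')/c = 0.0025 ≥ ε_y = 0.0021, so the compression steel yields.
M_n = (A_s − A'_s) f_y (d − a/2) + A'_s f_y (d − d') = 585.6 × (28.9 − 6.599) + 140.4 × (28.9 − 2.4) = 13059.5 + 3720.6 = 16780.1 kip·in.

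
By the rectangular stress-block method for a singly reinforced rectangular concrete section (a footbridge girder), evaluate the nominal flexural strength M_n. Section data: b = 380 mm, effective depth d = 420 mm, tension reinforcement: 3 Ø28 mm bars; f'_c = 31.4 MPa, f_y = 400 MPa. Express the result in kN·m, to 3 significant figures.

A_s = 3 × 616 = 1848 mm².
T = A_s f_y = 1848 × 400 = 739200 N = 739.2 kN.
From C = T: a = T/(0.85 f'_c b) = 739200/(0.85 × 31.4 × 380) = 72.88 mm.
M_n = T(d − a/2) = 739.2 kN × (420 − 36.44) mm = 283.53 kN·m.

M_n ≈ 284 kN·m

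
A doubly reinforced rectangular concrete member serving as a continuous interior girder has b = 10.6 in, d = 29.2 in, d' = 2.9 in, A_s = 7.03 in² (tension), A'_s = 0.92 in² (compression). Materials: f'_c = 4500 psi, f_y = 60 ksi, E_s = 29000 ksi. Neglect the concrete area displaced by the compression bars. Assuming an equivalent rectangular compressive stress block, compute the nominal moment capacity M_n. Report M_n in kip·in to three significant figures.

M_n ≈ 10500 kip·in

Assume both steels yield.
a = (A_s − A'_s) f_y/(0.85 f'_c b) = (7.03 − 0.92) × 60/(0.85 × 4.5 × 10.6) = 9.042 in.
c = a/β₁ = 9.042/0.825 = 10.960 in; ε'_s = 0.003(c − d')/c = 0.0022 ≥ ε_y = 0.0021, so the compression steel yields.
M_n = (A_s − A'_s) f_y (d − a/2) + A'_s f_y (d − d') = 366.6 × (29.2 − 4.521) + 55.2 × (29.2 − 2.9) = 9047.3 + 1451.8 = 10499.1 kip·in.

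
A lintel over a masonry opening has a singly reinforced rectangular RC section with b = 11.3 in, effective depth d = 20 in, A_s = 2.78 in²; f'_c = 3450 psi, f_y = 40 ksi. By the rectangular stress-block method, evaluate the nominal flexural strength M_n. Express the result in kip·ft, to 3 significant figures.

T = A_s f_y = 2.78 × 40 = 111.2 kips.
a = T/(0.85 f'_c b) = 111.2/(0.85 × 3.45 × 11.3) = 3.356 in.
M_n = T(d − a/2) = 111.2 × (20 − 1.678) = 2037.4 kip·in = 2037.4/12 = 169.78 kip·ft.

M_n ≈ 170 kip·ft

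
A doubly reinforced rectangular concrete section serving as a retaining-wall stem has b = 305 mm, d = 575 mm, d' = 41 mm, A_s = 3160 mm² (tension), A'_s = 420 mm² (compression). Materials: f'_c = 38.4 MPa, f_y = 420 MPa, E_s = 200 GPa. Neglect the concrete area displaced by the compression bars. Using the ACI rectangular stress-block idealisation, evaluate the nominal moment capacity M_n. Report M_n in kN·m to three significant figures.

M_n ≈ 689 kN·m

Assume both tension and compression steel yield.
Net tension couple steel: A_s − A'_s = 2740 mm².
a = (A_s − A'_s) f_y / (0.85 f'_c b) = 1150800/(0.85 × 38.4 × 305) = 115.60 mm.
c = a/β₁ = 115.60/0.776 = 148.97 mm; ε'_s = 0.003(c − d')/c = 0.0022 ≥ f_y/E_s = 0.0021, so compression steel does yield.
M_n = (A_s − A'_s) f_y (d − a/2) + A'_s f_y (d − d') = [1150800 × (575 − 57.8) + 176400 × (575 − 41)] × 10⁻⁶ = 595.19 + 94.20 = 689.39 kN·m.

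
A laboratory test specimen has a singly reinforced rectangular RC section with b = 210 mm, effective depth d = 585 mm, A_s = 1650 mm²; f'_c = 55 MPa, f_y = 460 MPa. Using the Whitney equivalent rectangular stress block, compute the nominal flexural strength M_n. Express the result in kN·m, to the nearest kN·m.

T = A_s f_y = 1650 × 460 = 759000 N = 759 kN.
From C = T: a = T/(0.85 f'_c b) = 759000/(0.85 × 55 × 210) = 77.31 mm.
M_n = T(d − a/2) = 759 kN × (585 − 38.655) mm = 414.68 kN·m.

M_n ≈ 415 kN·m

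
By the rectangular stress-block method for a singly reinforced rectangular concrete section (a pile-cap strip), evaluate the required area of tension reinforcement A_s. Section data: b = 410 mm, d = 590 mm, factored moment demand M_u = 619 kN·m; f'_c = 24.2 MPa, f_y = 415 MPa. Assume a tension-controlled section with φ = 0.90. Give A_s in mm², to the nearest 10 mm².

M_n = M_u/φ = 619/0.90 = 687.778 kN·m.
With M_n = 0.85 f'_c a b (d − a/2), solve the quadratic for a:
a = d − √(d² − 2M_n/(0.85 f'_c b)) = 590 − √(590² − 2 × 687.778×10⁶/(0.85 × 24.2 × 410)) = 159.89 mm.
A_s = 0.85 f'_c a b / f_y = 0.85 × 24.2 × 159.89 × 410 / 415 = 3249.3 mm².

A_s ≈ 3250 mm²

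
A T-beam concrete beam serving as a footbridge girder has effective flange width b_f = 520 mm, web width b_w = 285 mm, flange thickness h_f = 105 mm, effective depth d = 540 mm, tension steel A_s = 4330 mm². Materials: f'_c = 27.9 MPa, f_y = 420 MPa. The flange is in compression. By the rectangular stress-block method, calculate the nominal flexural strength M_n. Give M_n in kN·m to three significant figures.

Tension: T = A_s f_y = 4330 × 420 = 1818600 N.
Try a within the flange: a = T/(0.85 f'_c b_f) = 1818600/(0.85 × 27.9 × 520) = 147.47 mm.
a = 147.47 > h_f = 105 mm: the block extends into the web. Split into flange-overhang and web parts.
C_f = 0.85 f'_c (b_f − b_w) h_f = 0.85 × 27.9 × (520 − 285) × 105 = 585168 N.
Remaining web compression depth: a_w = (T − C_f)/(0.85 f'_c b_w) = (1818600 − 585168)/(0.85 × 27.9 × 285) = 182.49 mm.
M_n = C_f(d − h_f/2) + (T − C_f)(d − a_w/2) = 585168 × (540 − 52.5) + 1233432 × (540 − 91.245) = 285.27 + 553.51 = 838.78 × 10⁶ N·mm.
M_n = 838.78 kN·m.

M_n ≈ 839 kN·m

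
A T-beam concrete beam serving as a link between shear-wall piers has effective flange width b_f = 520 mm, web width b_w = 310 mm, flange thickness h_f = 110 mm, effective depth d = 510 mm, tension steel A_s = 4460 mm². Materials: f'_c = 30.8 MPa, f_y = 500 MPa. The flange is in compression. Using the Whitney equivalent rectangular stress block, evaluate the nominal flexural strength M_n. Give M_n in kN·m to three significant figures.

Tension: T = A_s f_y = 4460 × 500 = 2230000 N.
Try a within the flange: a = T/(0.85 f'_c b_f) = 2230000/(0.85 × 30.8 × 520) = 163.81 mm.
a = 163.81 > h_f = 110 mm: the block extends into the web. Split into flange-overhang and web parts.
C_f = 0.85 f'_c (b_f − b_w) h_f = 0.85 × 30.8 × (520 − 310) × 110 = 604758 N.
Remaining web compression depth: a_w = (T − C_f)/(0.85 f'_c b_w) = (2230000 − 604758)/(0.85 × 30.8 × 310) = 200.26 mm.
M_n = C_f(d − h_f/2) + (T − C_f)(d − a_w/2) = 604758 × (510 − 55) + 1625242 × (510 − 100.13) = 275.16 + 666.14 = 941.30 × 10⁶ N·mm.
M_n = 941.30 kN·m.

M_n ≈ 941 kN·m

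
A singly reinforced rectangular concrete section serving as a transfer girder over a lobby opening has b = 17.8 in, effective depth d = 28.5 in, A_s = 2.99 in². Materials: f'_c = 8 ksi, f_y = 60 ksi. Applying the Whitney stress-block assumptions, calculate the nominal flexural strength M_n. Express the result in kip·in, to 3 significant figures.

T = A_s f_y = 2.99 × 60 = 179.4 kips.
a = T/(0.85 f'_c b) = 179.4/(0.85 × 8 × 17.8) = 1.482 in.
M_n = T(d − a/2) = 179.4 × (28.5 − 0.741) = 4980.0 kip·in.

M_n ≈ 4980 kip·in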